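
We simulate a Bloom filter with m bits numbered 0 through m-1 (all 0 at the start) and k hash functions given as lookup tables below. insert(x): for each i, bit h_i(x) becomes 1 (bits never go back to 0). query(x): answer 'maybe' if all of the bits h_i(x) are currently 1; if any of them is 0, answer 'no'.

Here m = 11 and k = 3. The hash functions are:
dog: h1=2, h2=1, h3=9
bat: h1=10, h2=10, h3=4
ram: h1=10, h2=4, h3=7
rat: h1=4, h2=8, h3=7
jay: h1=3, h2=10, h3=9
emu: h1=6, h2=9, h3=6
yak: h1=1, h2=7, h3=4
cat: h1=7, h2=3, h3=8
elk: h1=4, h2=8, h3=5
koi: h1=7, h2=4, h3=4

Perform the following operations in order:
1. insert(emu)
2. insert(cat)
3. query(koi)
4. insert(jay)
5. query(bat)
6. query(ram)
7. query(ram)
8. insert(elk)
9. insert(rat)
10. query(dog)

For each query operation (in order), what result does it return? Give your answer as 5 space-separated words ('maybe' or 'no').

Start: bits=00000000000
Op 1: insert emu -> sets bits 6 9 -> bits=00000010010
Op 2: insert cat -> sets bits 3 7 8 -> bits=00010011110
Op 3: query koi -> checks bit4=0, bit7=1 (has a 0) -> no
Op 4: insert jay -> sets bits 3 9 10 -> bits=00010011111
Op 5: query bat -> checks bit4=0, bit10=1 (has a 0) -> no
Op 6: query ram -> checks bit4=0, bit7=1, bit10=1 (has a 0) -> no
Op 7: query ram -> checks bit4=0, bit7=1, bit10=1 (has a 0) -> no
Op 8: insert elk -> sets bits 4 5 8 -> bits=00011111111
Op 9: insert rat -> sets bits 4 7 8 -> bits=00011111111
Op 10: query dog -> checks bit1=0, bit2=0, bit9=1 (has a 0) -> no
Query results in order: no no no no no

Answer: no no no no no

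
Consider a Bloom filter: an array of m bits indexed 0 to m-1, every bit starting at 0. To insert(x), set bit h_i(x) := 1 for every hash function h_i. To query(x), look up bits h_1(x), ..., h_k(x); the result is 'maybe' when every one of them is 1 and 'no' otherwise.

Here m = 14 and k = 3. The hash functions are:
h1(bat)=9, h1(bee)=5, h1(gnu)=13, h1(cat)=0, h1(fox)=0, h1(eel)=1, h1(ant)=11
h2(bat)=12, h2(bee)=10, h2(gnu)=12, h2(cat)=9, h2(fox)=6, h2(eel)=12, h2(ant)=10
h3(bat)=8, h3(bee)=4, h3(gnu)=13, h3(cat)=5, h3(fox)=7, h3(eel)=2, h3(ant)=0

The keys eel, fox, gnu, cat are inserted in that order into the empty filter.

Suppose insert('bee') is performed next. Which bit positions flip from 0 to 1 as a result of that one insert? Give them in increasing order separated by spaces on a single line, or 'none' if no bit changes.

Answer: 4 10

Derivation:
Start: bits=00000000000000
After insert 'eel': sets bits 1 2 12 -> bits=01100000000010
After insert 'fox': sets bits 0 6 7 -> bits=11100011000010
After insert 'gnu': sets bits 12 13 -> bits=11100011000011
After insert 'cat': sets bits 0 5 9 -> bits=11100111010011
insert 'bee' would touch bits 4 5 10; currently bit4=0, bit5=1, bit10=0
Bits that are 0 among those (would change 0->1): 4 10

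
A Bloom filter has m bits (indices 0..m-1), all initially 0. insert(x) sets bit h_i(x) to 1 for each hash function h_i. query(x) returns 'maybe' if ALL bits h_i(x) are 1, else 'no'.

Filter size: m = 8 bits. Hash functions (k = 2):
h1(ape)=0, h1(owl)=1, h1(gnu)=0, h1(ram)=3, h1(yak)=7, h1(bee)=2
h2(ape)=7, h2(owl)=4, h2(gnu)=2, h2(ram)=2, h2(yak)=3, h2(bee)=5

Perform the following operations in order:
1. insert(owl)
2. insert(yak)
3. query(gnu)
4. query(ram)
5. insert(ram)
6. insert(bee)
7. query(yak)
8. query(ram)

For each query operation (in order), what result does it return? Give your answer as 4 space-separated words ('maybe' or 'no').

Start: bits=00000000
Op 1: insert owl -> sets bits 1 4 -> bits=01001000
Op 2: insert yak -> sets bits 3 7 -> bits=01011001
Op 3: query gnu -> checks bit0=0, bit2=0 (has a 0) -> no
Op 4: query ram -> checks bit2=0, bit3=1 (has a 0) -> no
Op 5: insert ram -> sets bits 2 3 -> bits=01111001
Op 6: insert bee -> sets bits 2 5 -> bits=01111101
Op 7: query yak -> checks bit3=1, bit7=1 (all 1) -> maybe
Op 8: query ram -> checks bit2=1, bit3=1 (all 1) -> maybe
Query results in order: no no maybe maybe

Answer: no no maybe maybe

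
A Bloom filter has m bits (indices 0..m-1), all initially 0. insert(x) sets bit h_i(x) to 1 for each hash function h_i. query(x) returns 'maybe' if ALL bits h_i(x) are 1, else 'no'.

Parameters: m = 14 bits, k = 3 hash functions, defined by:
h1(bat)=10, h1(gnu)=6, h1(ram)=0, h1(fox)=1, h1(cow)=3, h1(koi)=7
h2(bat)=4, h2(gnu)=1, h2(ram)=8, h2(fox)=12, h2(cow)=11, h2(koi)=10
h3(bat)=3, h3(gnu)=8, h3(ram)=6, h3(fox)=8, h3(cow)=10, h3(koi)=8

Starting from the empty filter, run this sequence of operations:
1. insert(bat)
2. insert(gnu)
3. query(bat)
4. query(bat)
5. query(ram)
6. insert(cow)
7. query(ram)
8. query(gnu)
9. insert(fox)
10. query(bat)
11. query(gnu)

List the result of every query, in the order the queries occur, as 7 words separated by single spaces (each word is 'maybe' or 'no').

Start: bits=00000000000000
Op 1: insert bat -> sets bits 3 4 10 -> bits=00011000001000
Op 2: insert gnu -> sets bits 1 6 8 -> bits=01011010101000
Op 3: query bat -> checks bit3=1, bit4=1, bit10=1 (all 1) -> maybe
Op 4: query bat -> checks bit3=1, bit4=1, bit10=1 (all 1) -> maybe
Op 5: query ram -> checks bit0=0, bit6=1, bit8=1 (has a 0) -> no
Op 6: insert cow -> sets bits 3 10 11 -> bits=01011010101100
Op 7: query ram -> checks bit0=0, bit6=1, bit8=1 (has a 0) -> no
Op 8: query gnu -> checks bit1=1, bit6=1, bit8=1 (all 1) -> maybe
Op 9: insert fox -> sets bits 1 8 12 -> bits=01011010101110
Op 10: query bat -> checks bit3=1, bit4=1, bit10=1 (all 1) -> maybe
Op 11: query gnu -> checks bit1=1, bit6=1, bit8=1 (all 1) -> maybe
Query results in order: maybe maybe no no maybe maybe maybe

Answer: maybe maybe no no maybe maybe maybe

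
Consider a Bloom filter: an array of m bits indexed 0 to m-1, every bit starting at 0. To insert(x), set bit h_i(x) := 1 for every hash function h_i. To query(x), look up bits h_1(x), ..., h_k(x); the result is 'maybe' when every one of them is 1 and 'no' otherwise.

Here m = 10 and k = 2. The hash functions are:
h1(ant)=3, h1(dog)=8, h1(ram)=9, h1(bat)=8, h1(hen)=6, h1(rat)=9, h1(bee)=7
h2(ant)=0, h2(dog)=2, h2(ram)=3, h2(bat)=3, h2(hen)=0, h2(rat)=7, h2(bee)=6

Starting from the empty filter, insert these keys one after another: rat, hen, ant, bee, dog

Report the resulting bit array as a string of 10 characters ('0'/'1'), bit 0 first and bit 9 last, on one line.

Answer: 1011001111

Derivation:
Start: bits=0000000000
After insert 'rat': sets bits 7 9 -> bits=0000000101
After insert 'hen': sets bits 0 6 -> bits=1000001101
After insert 'ant': sets bits 0 3 -> bits=1001001101
After insert 'bee': sets bits 6 7 -> bits=1001001101
After insert 'dog': sets bits 2 8 -> bits=1011001111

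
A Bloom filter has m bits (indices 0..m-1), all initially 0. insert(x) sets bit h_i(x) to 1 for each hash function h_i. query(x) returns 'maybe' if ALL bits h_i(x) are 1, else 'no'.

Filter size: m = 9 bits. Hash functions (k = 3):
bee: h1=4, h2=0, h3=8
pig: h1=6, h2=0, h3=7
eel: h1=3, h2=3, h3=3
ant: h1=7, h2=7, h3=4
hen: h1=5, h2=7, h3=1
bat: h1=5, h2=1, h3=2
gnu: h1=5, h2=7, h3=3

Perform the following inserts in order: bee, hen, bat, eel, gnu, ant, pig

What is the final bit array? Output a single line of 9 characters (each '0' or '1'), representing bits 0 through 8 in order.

Answer: 111111111

Derivation:
Start: bits=000000000
After insert 'bee': sets bits 0 4 8 -> bits=100010001
After insert 'hen': sets bits 1 5 7 -> bits=110011011
After insert 'bat': sets bits 1 2 5 -> bits=111011011
After insert 'eel': sets bits 3 -> bits=111111011
After insert 'gnu': sets bits 3 5 7 -> bits=111111011
After insert 'ant': sets bits 4 7 -> bits=111111011
After insert 'pig': sets bits 0 6 7 -> bits=111111111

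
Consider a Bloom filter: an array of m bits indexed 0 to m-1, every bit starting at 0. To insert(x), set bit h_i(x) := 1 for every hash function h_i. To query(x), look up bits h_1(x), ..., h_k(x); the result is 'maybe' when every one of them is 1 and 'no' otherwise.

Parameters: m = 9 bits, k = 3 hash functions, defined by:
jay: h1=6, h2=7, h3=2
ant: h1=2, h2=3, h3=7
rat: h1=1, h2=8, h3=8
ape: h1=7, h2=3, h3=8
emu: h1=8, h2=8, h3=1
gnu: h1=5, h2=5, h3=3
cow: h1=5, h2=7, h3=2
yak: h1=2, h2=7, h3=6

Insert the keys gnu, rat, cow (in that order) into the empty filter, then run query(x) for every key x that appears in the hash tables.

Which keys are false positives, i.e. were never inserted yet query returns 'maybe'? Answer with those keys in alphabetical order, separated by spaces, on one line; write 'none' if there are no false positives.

Start: bits=000000000
After insert 'gnu': sets bits 3 5 -> bits=000101000
After insert 'rat': sets bits 1 8 -> bits=010101001
After insert 'cow': sets bits 2 5 7 -> bits=011101011
Not inserted: ant ape emu jay yak — query each against bits=011101011:
query ant: checks bit2=1, bit3=1, bit7=1 (all 1) -> maybe => FALSE POSITIVE
query ape: checks bit3=1, bit7=1, bit8=1 (all 1) -> maybe => FALSE POSITIVE
query emu: checks bit1=1, bit8=1 (all 1) -> maybe => FALSE POSITIVE
query jay: checks bit2=1, bit6=0, bit7=1 (has a 0) -> no => not a false positive
query yak: checks bit2=1, bit6=0, bit7=1 (has a 0) -> no => not a false positive
False positives (alphabetical): ant ape emu

Answer: ant ape emu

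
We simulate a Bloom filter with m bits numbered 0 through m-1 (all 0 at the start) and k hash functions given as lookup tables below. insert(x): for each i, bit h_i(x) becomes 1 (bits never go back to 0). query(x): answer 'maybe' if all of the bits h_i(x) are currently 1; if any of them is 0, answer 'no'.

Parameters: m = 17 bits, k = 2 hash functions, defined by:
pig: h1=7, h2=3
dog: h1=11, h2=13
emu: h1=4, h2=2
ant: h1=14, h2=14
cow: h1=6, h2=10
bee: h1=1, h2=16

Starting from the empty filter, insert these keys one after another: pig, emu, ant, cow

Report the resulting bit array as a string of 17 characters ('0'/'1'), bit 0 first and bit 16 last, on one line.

Answer: 00111011001000100

Derivation:
Start: bits=00000000000000000
After insert 'pig': sets bits 3 7 -> bits=00010001000000000
After insert 'emu': sets bits 2 4 -> bits=00111001000000000
After insert 'ant': sets bits 14 -> bits=00111001000000100
After insert 'cow': sets bits 6 10 -> bits=00111011001000100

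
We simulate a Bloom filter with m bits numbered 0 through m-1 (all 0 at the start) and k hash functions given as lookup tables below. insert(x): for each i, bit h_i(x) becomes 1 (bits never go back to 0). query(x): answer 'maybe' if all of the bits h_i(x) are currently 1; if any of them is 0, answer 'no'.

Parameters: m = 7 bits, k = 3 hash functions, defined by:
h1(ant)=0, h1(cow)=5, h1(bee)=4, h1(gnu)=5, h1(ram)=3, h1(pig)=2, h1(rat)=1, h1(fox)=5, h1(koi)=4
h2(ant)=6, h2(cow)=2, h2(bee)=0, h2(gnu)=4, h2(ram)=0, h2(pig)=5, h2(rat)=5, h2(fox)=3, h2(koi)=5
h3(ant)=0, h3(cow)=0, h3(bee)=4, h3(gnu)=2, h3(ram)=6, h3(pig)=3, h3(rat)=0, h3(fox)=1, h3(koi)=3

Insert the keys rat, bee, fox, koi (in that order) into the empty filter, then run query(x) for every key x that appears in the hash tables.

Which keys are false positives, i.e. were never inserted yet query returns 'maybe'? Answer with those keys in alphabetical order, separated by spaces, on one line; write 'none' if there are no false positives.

Start: bits=0000000
After insert 'rat': sets bits 0 1 5 -> bits=1100010
After insert 'bee': sets bits 0 4 -> bits=1100110
After insert 'fox': sets bits 1 3 5 -> bits=1101110
After insert 'koi': sets bits 3 4 5 -> bits=1101110
Not inserted: ant cow gnu pig ram — query each against bits=1101110:
query ant: checks bit0=1, bit6=0 (has a 0) -> no => not a false positive
query cow: checks bit0=1, bit2=0, bit5=1 (has a 0) -> no => not a false positive
query gnu: checks bit2=0, bit4=1, bit5=1 (has a 0) -> no => not a false positive
query pig: checks bit2=0, bit3=1, bit5=1 (has a 0) -> no => not a false positive
query ram: checks bit0=1, bit3=1, bit6=0 (has a 0) -> no => not a false positive
False positives (alphabetical): none

Answer: none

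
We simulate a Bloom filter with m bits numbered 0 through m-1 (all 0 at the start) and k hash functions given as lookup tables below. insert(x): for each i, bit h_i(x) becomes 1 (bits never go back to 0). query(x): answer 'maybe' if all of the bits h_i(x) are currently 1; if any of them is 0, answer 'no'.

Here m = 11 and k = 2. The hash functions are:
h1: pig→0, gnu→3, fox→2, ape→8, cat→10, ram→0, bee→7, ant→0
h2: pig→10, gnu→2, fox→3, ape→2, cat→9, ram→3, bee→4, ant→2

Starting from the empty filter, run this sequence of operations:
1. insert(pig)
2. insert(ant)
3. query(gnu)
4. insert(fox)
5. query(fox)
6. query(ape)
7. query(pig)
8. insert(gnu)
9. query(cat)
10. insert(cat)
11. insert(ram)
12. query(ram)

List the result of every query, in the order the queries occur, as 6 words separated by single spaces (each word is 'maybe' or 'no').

Start: bits=00000000000
Op 1: insert pig -> sets bits 0 10 -> bits=10000000001
Op 2: insert ant -> sets bits 0 2 -> bits=10100000001
Op 3: query gnu -> checks bit2=1, bit3=0 (has a 0) -> no
Op 4: insert fox -> sets bits 2 3 -> bits=10110000001
Op 5: query fox -> checks bit2=1, bit3=1 (all 1) -> maybe
Op 6: query ape -> checks bit2=1, bit8=0 (has a 0) -> no
Op 7: query pig -> checks bit0=1, bit10=1 (all 1) -> maybe
Op 8: insert gnu -> sets bits 2 3 -> bits=10110000001
Op 9: query cat -> checks bit9=0, bit10=1 (has a 0) -> no
Op 10: insert cat -> sets bits 9 10 -> bits=10110000011
Op 11: insert ram -> sets bits 0 3 -> bits=10110000011
Op 12: query ram -> checks bit0=1, bit3=1 (all 1) -> maybe
Query results in order: no maybe no maybe no maybe

Answer: no maybe no maybe no maybe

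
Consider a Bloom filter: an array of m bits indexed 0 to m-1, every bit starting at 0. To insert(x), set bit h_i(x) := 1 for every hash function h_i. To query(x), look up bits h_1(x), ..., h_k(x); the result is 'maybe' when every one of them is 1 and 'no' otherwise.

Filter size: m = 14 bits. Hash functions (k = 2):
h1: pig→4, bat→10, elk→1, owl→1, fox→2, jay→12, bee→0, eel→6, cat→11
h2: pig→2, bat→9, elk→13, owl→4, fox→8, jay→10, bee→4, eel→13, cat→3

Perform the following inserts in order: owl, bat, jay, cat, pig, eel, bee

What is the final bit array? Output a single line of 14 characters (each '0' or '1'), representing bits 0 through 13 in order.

Answer: 11111010011111

Derivation:
Start: bits=00000000000000
After insert 'owl': sets bits 1 4 -> bits=01001000000000
After insert 'bat': sets bits 9 10 -> bits=01001000011000
After insert 'jay': sets bits 10 12 -> bits=01001000011010
After insert 'cat': sets bits 3 11 -> bits=01011000011110
After insert 'pig': sets bits 2 4 -> bits=01111000011110
After insert 'eel': sets bits 6 13 -> bits=01111010011111
After insert 'bee': sets bits 0 4 -> bits=11111010011111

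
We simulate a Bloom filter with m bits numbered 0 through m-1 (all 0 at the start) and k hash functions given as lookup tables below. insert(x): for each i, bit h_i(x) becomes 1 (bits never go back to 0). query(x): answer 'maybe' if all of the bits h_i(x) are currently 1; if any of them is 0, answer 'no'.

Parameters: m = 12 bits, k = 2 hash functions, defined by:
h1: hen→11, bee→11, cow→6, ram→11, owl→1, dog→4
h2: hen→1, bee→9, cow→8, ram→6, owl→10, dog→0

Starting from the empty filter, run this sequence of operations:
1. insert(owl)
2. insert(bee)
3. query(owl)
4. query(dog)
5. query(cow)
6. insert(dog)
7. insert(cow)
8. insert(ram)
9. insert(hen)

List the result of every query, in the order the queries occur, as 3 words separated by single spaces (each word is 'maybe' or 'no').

Answer: maybe no no

Derivation:
Start: bits=000000000000
Op 1: insert owl -> sets bits 1 10 -> bits=010000000010
Op 2: insert bee -> sets bits 9 11 -> bits=010000000111
Op 3: query owl -> checks bit1=1, bit10=1 (all 1) -> maybe
Op 4: query dog -> checks bit0=0, bit4=0 (has a 0) -> no
Op 5: query cow -> checks bit6=0, bit8=0 (has a 0) -> no
Op 6: insert dog -> sets bits 0 4 -> bits=110010000111
Op 7: insert cow -> sets bits 6 8 -> bits=110010101111
Op 8: insert ram -> sets bits 6 11 -> bits=110010101111
Op 9: insert hen -> sets bits 1 11 -> bits=110010101111
Query results in order: maybe no no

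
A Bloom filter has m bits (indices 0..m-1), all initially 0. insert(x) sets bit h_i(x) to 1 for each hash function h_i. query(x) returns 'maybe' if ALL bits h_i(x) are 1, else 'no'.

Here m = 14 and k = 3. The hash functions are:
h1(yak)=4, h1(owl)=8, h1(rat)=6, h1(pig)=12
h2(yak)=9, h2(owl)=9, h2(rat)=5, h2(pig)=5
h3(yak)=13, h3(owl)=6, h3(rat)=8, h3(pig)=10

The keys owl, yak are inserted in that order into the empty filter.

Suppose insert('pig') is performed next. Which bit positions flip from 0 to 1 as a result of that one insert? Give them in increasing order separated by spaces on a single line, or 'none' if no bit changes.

Start: bits=00000000000000
After insert 'owl': sets bits 6 8 9 -> bits=00000010110000
After insert 'yak': sets bits 4 9 13 -> bits=00001010110001
insert 'pig' would touch bits 5 10 12; currently bit5=0, bit10=0, bit12=0
Bits that are 0 among those (would change 0->1): 5 10 12

Answer: 5 10 12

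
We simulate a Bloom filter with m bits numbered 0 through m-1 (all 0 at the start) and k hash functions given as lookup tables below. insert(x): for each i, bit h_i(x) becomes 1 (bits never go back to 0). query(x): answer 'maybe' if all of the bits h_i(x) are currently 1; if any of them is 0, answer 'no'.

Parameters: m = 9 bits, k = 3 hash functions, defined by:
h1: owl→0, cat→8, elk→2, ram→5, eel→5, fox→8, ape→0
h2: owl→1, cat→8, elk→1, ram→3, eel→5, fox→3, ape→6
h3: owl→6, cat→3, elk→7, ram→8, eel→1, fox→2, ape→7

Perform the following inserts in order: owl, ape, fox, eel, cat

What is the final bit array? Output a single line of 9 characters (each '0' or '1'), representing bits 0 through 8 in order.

Answer: 111101111

Derivation:
Start: bits=000000000
After insert 'owl': sets bits 0 1 6 -> bits=110000100
After insert 'ape': sets bits 0 6 7 -> bits=110000110
After insert 'fox': sets bits 2 3 8 -> bits=111100111
After insert 'eel': sets bits 1 5 -> bits=111101111
After insert 'cat': sets bits 3 8 -> bits=111101111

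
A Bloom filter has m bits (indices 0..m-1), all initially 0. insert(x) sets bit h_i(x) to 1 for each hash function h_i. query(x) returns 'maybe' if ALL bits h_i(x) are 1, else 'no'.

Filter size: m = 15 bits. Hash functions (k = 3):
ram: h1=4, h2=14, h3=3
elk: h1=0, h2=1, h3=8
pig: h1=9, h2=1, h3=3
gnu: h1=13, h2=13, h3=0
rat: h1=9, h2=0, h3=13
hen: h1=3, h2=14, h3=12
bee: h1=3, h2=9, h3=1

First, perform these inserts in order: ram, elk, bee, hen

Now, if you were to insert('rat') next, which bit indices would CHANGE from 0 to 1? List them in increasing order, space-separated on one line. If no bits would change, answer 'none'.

Start: bits=000000000000000
After insert 'ram': sets bits 3 4 14 -> bits=000110000000001
After insert 'elk': sets bits 0 1 8 -> bits=110110001000001
After insert 'bee': sets bits 1 3 9 -> bits=110110001100001
After insert 'hen': sets bits 3 12 14 -> bits=110110001100101
insert 'rat' would touch bits 0 9 13; currently bit0=1, bit9=1, bit13=0
Bits that are 0 among those (would change 0->1): 13

Answer: 13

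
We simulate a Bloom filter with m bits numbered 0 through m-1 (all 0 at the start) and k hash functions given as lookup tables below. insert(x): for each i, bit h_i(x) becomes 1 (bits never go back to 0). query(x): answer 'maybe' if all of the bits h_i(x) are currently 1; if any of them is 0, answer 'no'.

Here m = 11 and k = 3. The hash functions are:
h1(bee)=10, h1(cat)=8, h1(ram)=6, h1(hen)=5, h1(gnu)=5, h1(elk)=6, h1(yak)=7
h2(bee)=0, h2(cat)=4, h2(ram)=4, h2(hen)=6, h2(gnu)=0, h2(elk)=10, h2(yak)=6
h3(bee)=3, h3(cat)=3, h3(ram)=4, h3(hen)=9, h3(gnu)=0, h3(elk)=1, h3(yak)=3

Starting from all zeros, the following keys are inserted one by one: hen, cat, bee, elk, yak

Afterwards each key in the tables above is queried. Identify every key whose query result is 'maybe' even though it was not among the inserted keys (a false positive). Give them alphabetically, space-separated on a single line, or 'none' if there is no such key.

Start: bits=00000000000
After insert 'hen': sets bits 5 6 9 -> bits=00000110010
After insert 'cat': sets bits 3 4 8 -> bits=00011110110
After insert 'bee': sets bits 0 3 10 -> bits=10011110111
After insert 'elk': sets bits 1 6 10 -> bits=11011110111
After insert 'yak': sets bits 3 6 7 -> bits=11011111111
Not inserted: gnu ram — query each against bits=11011111111:
query gnu: checks bit0=1, bit5=1 (all 1) -> maybe => FALSE POSITIVE
query ram: checks bit4=1, bit6=1 (all 1) -> maybe => FALSE POSITIVE
False positives (alphabetical): gnu ram

Answer: gnu ram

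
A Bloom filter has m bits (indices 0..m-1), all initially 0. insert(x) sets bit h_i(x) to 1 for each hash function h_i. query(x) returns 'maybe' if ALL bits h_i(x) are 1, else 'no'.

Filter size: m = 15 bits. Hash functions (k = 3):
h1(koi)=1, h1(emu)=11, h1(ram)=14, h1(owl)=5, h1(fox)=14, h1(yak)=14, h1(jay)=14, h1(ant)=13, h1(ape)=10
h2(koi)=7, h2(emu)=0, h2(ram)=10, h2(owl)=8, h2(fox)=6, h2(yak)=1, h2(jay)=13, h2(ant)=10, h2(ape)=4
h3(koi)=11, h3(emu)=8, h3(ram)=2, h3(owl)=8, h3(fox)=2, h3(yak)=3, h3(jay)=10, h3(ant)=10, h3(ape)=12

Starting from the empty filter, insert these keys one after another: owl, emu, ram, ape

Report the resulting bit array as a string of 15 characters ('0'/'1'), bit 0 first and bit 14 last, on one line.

Start: bits=000000000000000
After insert 'owl': sets bits 5 8 -> bits=000001001000000
After insert 'emu': sets bits 0 8 11 -> bits=100001001001000
After insert 'ram': sets bits 2 10 14 -> bits=101001001011001
After insert 'ape': sets bits 4 10 12 -> bits=101011001011101

Answer: 101011001011101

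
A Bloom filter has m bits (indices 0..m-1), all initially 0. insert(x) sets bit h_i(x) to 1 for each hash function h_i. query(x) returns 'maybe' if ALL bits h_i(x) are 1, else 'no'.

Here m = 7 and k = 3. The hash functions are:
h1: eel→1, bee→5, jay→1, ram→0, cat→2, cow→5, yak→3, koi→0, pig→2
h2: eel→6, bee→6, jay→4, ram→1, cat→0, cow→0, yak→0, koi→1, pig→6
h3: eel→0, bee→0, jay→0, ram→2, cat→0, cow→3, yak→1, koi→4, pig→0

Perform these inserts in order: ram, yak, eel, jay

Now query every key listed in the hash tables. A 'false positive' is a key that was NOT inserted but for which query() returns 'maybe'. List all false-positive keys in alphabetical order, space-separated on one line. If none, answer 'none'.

Start: bits=0000000
After insert 'ram': sets bits 0 1 2 -> bits=1110000
After insert 'yak': sets bits 0 1 3 -> bits=1111000
After insert 'eel': sets bits 0 1 6 -> bits=1111001
After insert 'jay': sets bits 0 1 4 -> bits=1111101
Not inserted: bee cat cow koi pig — query each against bits=1111101:
query bee: checks bit0=1, bit5=0, bit6=1 (has a 0) -> no => not a false positive
query cat: checks bit0=1, bit2=1 (all 1) -> maybe => FALSE POSITIVE
query cow: checks bit0=1, bit3=1, bit5=0 (has a 0) -> no => not a false positive
query koi: checks bit0=1, bit1=1, bit4=1 (all 1) -> maybe => FALSE POSITIVE
query pig: checks bit0=1, bit2=1, bit6=1 (all 1) -> maybe => FALSE POSITIVE
False positives (alphabetical): cat koi pig

Answer: cat koi pig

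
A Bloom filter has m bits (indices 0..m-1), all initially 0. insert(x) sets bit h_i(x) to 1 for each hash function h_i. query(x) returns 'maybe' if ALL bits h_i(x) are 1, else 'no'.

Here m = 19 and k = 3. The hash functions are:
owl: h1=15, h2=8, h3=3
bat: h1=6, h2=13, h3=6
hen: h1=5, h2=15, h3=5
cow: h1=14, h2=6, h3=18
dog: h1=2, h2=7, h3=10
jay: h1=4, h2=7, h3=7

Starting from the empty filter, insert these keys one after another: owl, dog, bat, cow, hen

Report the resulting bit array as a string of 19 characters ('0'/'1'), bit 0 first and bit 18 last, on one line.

Start: bits=0000000000000000000
After insert 'owl': sets bits 3 8 15 -> bits=0001000010000001000
After insert 'dog': sets bits 2 7 10 -> bits=0011000110100001000
After insert 'bat': sets bits 6 13 -> bits=0011001110100101000
After insert 'cow': sets bits 6 14 18 -> bits=0011001110100111001
After insert 'hen': sets bits 5 15 -> bits=0011011110100111001

Answer: 0011011110100111001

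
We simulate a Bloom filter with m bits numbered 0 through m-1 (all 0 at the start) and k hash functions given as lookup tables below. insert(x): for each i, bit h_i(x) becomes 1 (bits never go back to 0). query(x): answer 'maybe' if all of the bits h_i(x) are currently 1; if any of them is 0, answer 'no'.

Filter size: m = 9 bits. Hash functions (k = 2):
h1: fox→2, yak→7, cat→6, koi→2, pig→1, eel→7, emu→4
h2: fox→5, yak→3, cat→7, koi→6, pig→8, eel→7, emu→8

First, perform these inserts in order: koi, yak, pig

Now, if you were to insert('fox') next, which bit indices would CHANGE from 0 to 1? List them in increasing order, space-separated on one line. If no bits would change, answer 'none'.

Answer: 5

Derivation:
Start: bits=000000000
After insert 'koi': sets bits 2 6 -> bits=001000100
After insert 'yak': sets bits 3 7 -> bits=001100110
After insert 'pig': sets bits 1 8 -> bits=011100111
insert 'fox' would touch bits 2 5; currently bit2=1, bit5=0
Bits that are 0 among those (would change 0->1): 5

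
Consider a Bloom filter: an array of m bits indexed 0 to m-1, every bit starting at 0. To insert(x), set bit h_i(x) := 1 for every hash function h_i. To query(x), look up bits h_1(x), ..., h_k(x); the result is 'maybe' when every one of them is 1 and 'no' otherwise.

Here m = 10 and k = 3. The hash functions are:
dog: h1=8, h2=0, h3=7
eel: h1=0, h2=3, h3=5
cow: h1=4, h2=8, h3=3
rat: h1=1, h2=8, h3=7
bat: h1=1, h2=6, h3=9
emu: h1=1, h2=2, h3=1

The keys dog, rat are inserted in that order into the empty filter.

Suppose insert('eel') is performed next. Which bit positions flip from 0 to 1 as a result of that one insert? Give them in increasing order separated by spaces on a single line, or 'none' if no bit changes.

Start: bits=0000000000
After insert 'dog': sets bits 0 7 8 -> bits=1000000110
After insert 'rat': sets bits 1 7 8 -> bits=1100000110
insert 'eel' would touch bits 0 3 5; currently bit0=1, bit3=0, bit5=0
Bits that are 0 among those (would change 0->1): 3 5

Answer: 3 5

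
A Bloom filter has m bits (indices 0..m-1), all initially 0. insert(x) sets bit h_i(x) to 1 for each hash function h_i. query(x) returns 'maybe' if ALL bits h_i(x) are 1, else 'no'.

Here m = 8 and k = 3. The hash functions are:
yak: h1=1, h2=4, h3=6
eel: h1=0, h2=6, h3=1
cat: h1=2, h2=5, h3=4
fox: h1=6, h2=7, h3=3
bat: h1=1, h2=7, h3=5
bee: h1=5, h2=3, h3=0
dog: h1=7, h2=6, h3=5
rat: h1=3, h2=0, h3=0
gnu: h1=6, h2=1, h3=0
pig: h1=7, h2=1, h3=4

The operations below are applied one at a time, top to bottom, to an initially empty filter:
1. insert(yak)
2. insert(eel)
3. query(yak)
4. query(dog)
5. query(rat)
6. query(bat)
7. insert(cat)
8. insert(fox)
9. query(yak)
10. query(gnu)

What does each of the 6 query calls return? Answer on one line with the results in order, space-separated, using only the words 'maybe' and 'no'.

Start: bits=00000000
Op 1: insert yak -> sets bits 1 4 6 -> bits=01001010
Op 2: insert eel -> sets bits 0 1 6 -> bits=11001010
Op 3: query yak -> checks bit1=1, bit4=1, bit6=1 (all 1) -> maybe
Op 4: query dog -> checks bit5=0, bit6=1, bit7=0 (has a 0) -> no
Op 5: query rat -> checks bit0=1, bit3=0 (has a 0) -> no
Op 6: query bat -> checks bit1=1, bit5=0, bit7=0 (has a 0) -> no
Op 7: insert cat -> sets bits 2 4 5 -> bits=11101110
Op 8: insert fox -> sets bits 3 6 7 -> bits=11111111
Op 9: query yak -> checks bit1=1, bit4=1, bit6=1 (all 1) -> maybe
Op 10: query gnu -> checks bit0=1, bit1=1, bit6=1 (all 1) -> maybe
Query results in order: maybe no no no maybe maybe

Answer: maybe no no no maybe maybe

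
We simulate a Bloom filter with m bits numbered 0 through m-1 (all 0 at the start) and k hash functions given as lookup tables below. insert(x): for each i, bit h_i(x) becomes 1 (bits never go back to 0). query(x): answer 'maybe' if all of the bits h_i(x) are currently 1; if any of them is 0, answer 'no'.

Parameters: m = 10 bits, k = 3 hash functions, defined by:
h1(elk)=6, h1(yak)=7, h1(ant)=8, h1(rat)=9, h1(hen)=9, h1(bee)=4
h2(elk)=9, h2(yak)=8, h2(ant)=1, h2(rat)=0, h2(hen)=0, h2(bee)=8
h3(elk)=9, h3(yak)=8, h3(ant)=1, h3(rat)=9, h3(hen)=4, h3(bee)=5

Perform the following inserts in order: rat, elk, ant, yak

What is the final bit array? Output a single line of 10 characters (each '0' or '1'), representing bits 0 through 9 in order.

Answer: 1100001111

Derivation:
Start: bits=0000000000
After insert 'rat': sets bits 0 9 -> bits=1000000001
After insert 'elk': sets bits 6 9 -> bits=1000001001
After insert 'ant': sets bits 1 8 -> bits=1100001011
After insert 'yak': sets bits 7 8 -> bits=1100001111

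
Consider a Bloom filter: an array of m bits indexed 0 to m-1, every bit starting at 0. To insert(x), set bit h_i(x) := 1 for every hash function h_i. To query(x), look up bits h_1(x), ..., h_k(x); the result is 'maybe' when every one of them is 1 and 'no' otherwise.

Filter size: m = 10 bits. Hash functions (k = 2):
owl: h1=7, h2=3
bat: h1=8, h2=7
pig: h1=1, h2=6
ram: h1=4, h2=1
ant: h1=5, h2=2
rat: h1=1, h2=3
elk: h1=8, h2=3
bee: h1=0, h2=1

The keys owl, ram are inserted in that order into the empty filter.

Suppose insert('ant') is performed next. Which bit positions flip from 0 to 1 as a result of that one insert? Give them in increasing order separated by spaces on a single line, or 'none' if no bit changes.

Start: bits=0000000000
After insert 'owl': sets bits 3 7 -> bits=0001000100
After insert 'ram': sets bits 1 4 -> bits=0101100100
insert 'ant' would touch bits 2 5; currently bit2=0, bit5=0
Bits that are 0 among those (would change 0->1): 2 5

Answer: 2 5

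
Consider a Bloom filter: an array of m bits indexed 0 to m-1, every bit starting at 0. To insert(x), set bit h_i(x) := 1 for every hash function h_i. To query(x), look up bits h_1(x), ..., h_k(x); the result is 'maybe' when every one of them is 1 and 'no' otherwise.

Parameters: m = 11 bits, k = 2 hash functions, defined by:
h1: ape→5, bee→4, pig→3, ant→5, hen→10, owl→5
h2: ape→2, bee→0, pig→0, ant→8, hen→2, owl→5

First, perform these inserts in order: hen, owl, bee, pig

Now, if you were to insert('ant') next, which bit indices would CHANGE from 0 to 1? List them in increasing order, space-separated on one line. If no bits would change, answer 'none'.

Start: bits=00000000000
After insert 'hen': sets bits 2 10 -> bits=00100000001
After insert 'owl': sets bits 5 -> bits=00100100001
After insert 'bee': sets bits 0 4 -> bits=10101100001
After insert 'pig': sets bits 0 3 -> bits=10111100001
insert 'ant' would touch bits 5 8; currently bit5=1, bit8=0
Bits that are 0 among those (would change 0->1): 8

Answer: 8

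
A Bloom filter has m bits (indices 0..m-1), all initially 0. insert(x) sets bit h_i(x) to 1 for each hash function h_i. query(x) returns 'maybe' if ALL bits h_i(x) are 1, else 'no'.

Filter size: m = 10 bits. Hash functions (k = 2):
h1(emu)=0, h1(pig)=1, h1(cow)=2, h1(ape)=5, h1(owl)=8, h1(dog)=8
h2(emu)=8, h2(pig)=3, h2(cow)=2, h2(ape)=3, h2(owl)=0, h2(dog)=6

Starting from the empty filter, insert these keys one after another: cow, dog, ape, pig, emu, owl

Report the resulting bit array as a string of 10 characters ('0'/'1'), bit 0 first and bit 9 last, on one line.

Start: bits=0000000000
After insert 'cow': sets bits 2 -> bits=0010000000
After insert 'dog': sets bits 6 8 -> bits=0010001010
After insert 'ape': sets bits 3 5 -> bits=0011011010
After insert 'pig': sets bits 1 3 -> bits=0111011010
After insert 'emu': sets bits 0 8 -> bits=1111011010
After insert 'owl': sets bits 0 8 -> bits=1111011010

Answer: 1111011010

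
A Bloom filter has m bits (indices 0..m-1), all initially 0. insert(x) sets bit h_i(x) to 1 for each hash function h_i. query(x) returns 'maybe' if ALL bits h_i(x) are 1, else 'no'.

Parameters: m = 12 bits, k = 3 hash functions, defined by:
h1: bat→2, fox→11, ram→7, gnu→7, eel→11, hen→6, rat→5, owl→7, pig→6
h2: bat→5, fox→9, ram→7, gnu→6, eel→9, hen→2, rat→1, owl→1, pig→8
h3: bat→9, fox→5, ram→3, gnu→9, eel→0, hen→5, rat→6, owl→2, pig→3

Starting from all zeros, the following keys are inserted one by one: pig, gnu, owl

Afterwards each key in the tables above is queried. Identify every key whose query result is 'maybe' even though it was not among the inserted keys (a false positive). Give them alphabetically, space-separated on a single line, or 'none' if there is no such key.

Answer: ram

Derivation:
Start: bits=000000000000
After insert 'pig': sets bits 3 6 8 -> bits=000100101000
After insert 'gnu': sets bits 6 7 9 -> bits=000100111100
After insert 'owl': sets bits 1 2 7 -> bits=011100111100
Not inserted: bat eel fox hen ram rat — query each against bits=011100111100:
query bat: checks bit2=1, bit5=0, bit9=1 (has a 0) -> no => not a false positive
query eel: checks bit0=0, bit9=1, bit11=0 (has a 0) -> no => not a false positive
query fox: checks bit5=0, bit9=1, bit11=0 (has a 0) -> no => not a false positive
query hen: checks bit2=1, bit5=0, bit6=1 (has a 0) -> no => not a false positive
query ram: checks bit3=1, bit7=1 (all 1) -> maybe => FALSE POSITIVE
query rat: checks bit1=1, bit5=0, bit6=1 (has a 0) -> no => not a false positive
False positives (alphabetical): ram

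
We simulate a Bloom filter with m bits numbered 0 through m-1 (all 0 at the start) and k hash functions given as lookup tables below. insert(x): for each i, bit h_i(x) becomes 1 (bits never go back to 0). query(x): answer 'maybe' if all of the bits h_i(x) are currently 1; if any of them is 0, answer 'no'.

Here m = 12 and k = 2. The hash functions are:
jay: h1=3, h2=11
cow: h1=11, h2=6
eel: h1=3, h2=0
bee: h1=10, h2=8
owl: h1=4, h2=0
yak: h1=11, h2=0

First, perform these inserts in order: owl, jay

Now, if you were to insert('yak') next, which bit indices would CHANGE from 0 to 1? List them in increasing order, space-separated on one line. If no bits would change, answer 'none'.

Answer: none

Derivation:
Start: bits=000000000000
After insert 'owl': sets bits 0 4 -> bits=100010000000
After insert 'jay': sets bits 3 11 -> bits=100110000001
insert 'yak' would touch bits 0 11; currently bit0=1, bit11=1
Bits that are 0 among those (would change 0->1): none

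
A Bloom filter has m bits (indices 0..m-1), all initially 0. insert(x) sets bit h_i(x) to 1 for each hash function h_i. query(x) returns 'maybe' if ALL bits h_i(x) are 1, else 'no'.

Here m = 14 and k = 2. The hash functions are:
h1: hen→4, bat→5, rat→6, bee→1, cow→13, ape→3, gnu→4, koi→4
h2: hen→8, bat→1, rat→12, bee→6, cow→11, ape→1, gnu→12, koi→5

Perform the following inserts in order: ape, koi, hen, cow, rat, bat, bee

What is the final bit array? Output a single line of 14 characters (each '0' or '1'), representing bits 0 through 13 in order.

Start: bits=00000000000000
After insert 'ape': sets bits 1 3 -> bits=01010000000000
After insert 'koi': sets bits 4 5 -> bits=01011100000000
After insert 'hen': sets bits 4 8 -> bits=01011100100000
After insert 'cow': sets bits 11 13 -> bits=01011100100101
After insert 'rat': sets bits 6 12 -> bits=01011110100111
After insert 'bat': sets bits 1 5 -> bits=01011110100111
After insert 'bee': sets bits 1 6 -> bits=01011110100111

Answer: 01011110100111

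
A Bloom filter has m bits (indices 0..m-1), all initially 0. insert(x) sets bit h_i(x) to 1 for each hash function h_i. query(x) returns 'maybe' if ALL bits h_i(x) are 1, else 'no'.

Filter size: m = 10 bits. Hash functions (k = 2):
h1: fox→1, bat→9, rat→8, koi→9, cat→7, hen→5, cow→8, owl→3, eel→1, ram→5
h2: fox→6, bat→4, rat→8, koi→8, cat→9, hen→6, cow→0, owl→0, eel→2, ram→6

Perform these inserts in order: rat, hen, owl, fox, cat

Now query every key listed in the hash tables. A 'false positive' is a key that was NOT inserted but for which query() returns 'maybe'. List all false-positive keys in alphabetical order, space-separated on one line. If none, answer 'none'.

Answer: cow koi ram

Derivation:
Start: bits=0000000000
After insert 'rat': sets bits 8 -> bits=0000000010
After insert 'hen': sets bits 5 6 -> bits=0000011010
After insert 'owl': sets bits 0 3 -> bits=1001011010
After insert 'fox': sets bits 1 6 -> bits=1101011010
After insert 'cat': sets bits 7 9 -> bits=1101011111
Not inserted: bat cow eel koi ram — query each against bits=1101011111:
query bat: checks bit4=0, bit9=1 (has a 0) -> no => not a false positive
query cow: checks bit0=1, bit8=1 (all 1) -> maybe => FALSE POSITIVE
query eel: checks bit1=1, bit2=0 (has a 0) -> no => not a false positive
query koi: checks bit8=1, bit9=1 (all 1) -> maybe => FALSE POSITIVE
query ram: checks bit5=1, bit6=1 (all 1) -> maybe => FALSE POSITIVE
False positives (alphabetical): cow koi ram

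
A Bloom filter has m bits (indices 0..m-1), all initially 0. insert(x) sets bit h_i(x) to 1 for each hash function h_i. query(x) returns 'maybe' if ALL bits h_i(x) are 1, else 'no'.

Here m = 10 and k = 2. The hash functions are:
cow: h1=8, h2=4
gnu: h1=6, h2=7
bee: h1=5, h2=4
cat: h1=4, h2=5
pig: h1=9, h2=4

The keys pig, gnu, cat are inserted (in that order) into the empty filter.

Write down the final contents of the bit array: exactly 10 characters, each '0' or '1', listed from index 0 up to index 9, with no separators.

Start: bits=0000000000
After insert 'pig': sets bits 4 9 -> bits=0000100001
After insert 'gnu': sets bits 6 7 -> bits=0000101101
After insert 'cat': sets bits 4 5 -> bits=0000111101

Answer: 0000111101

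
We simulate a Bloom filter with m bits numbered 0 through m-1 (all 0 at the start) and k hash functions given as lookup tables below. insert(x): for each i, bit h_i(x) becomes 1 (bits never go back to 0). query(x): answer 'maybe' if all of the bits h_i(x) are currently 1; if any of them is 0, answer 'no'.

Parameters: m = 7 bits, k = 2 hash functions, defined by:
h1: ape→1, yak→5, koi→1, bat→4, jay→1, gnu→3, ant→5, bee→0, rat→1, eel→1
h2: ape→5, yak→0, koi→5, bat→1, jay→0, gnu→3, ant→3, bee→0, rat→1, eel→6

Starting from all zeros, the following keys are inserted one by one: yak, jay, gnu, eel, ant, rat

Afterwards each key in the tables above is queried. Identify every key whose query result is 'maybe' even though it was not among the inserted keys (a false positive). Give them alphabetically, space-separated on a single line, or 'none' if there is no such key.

Start: bits=0000000
After insert 'yak': sets bits 0 5 -> bits=1000010
After insert 'jay': sets bits 0 1 -> bits=1100010
After insert 'gnu': sets bits 3 -> bits=1101010
After insert 'eel': sets bits 1 6 -> bits=1101011
After insert 'ant': sets bits 3 5 -> bits=1101011
After insert 'rat': sets bits 1 -> bits=1101011
Not inserted: ape bat bee koi — query each against bits=1101011:
query ape: checks bit1=1, bit5=1 (all 1) -> maybe => FALSE POSITIVE
query bat: checks bit1=1, bit4=0 (has a 0) -> no => not a false positive
query bee: checks bit0=1 (all 1) -> maybe => FALSE POSITIVE
query koi: checks bit1=1, bit5=1 (all 1) -> maybe => FALSE POSITIVE
False positives (alphabetical): ape bee koi

Answer: ape bee koi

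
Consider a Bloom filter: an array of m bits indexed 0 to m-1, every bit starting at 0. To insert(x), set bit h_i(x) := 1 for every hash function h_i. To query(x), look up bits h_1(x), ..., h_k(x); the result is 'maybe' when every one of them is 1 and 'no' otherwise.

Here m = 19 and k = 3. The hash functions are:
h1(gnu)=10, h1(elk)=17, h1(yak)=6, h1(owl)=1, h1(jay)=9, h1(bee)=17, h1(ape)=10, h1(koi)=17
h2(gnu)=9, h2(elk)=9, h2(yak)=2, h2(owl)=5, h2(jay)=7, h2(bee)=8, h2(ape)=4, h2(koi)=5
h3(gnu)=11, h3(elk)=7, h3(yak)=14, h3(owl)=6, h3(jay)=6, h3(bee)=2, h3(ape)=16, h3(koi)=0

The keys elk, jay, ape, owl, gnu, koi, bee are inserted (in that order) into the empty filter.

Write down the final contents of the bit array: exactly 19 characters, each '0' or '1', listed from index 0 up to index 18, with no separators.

Answer: 1110111111110000110

Derivation:
Start: bits=0000000000000000000
After insert 'elk': sets bits 7 9 17 -> bits=0000000101000000010
After insert 'jay': sets bits 6 7 9 -> bits=0000001101000000010
After insert 'ape': sets bits 4 10 16 -> bits=0000101101100000110
After insert 'owl': sets bits 1 5 6 -> bits=0100111101100000110
After insert 'gnu': sets bits 9 10 11 -> bits=0100111101110000110
After insert 'koi': sets bits 0 5 17 -> bits=1100111101110000110
After insert 'bee': sets bits 2 8 17 -> bits=1110111111110000110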